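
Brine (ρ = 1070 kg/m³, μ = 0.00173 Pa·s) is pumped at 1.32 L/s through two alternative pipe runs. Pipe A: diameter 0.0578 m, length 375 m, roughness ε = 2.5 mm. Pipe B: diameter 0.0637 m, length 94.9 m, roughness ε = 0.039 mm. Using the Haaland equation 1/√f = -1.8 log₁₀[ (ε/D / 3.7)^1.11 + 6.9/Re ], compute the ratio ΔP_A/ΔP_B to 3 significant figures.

ΔP_A/ΔP_B ≈ 15.7

Pipe A: V = Q/A = 0.00132/0.002624 = 0.5031 m/s; Re = 1.798e+04; ε/D = 0.0433; Haaland → f = 0.06854; ΔP_A = f(L/D)(ρV²/2) = 6.021e+04 Pa.
Pipe B: V = Q/A = 0.00132/0.003187 = 0.4142 m/s; Re = 1.632e+04; ε/D = 0.000612; Haaland → f = 0.02812; ΔP_B = f(L/D)(ρV²/2) = 3845 Pa.
ΔP_A/ΔP_B = 6.021e+04/3845 = 15.7.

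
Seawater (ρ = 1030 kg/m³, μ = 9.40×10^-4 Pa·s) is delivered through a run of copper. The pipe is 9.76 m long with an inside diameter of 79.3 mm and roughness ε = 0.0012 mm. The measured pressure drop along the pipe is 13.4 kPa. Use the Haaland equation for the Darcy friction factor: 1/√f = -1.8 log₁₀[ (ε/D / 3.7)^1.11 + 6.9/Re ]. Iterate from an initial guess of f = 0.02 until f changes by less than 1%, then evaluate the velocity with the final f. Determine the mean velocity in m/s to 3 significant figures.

V ≈ 3.86 m/s

Rearranging Darcy-Weisbach: V = √(2·ΔP·D/(f·L·ρ)). With ε/D = 1.2e-06/0.0793 = 1.51e-05, iterate starting from f = 0.02:
  f = 0.02 → V = √(2·1.34e+04·0.0793/(0.02·9.76·1030)) = 3.251 m/s; Re = ρVD/μ = 2.825e+05; f → 0.01462
  f = 0.01462 → V = 3.802 m/s; Re = 3.304e+05; f → 0.01422
  f = 0.01422 → V = 3.856 m/s; Re = 3.35e+05; f → 0.01418
Converged (Δf/f < 1%). With the final f = 0.01418: V = √(2·1.34e+04·0.0793/(0.01418·9.76·1030)) = 3.861 m/s.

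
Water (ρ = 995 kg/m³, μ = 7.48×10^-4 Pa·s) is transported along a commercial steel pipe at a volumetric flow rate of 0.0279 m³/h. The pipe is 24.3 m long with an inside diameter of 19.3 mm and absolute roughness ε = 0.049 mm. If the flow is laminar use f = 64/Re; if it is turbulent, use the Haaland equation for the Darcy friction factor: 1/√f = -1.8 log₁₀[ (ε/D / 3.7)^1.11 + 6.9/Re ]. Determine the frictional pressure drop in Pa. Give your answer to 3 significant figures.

ΔP ≈ 41.4 Pa

Q = 0.0279 m³/h = 0.0279/3600 = 7.75e-06 m³/s.
Cross-sectional area A = πD²/4 = π(0.0193)²/4 = 0.0002926 m²; mean velocity V = Q/A = 7.75e-06/0.0002926 = 0.02649 m/s.
Reynolds number Re = ρVD/μ = 995 · 0.02649 · 0.0193 / 0.000748 = 680.1.
Re < 2300 → laminar flow, so f = 64/Re = 64/680.1 = 0.0941 (the turbulent correlation is not needed).
Darcy-Weisbach: ΔP = f(L/D)(ρV²/2) = 0.0941·(24.3/0.0193)·(995·0.02649²/2) = 0.0941·1259·0.3491 = 41.37 Pa.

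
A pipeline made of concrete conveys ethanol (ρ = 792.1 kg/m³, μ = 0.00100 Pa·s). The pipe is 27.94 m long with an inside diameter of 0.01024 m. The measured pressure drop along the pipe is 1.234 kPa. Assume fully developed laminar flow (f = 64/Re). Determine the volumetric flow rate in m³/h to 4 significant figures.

Q ≈ 0.04291 m³/h

For laminar flow, f = 64/Re with Re = ρVD/μ, so Darcy-Weisbach reduces to ΔP = 32μLV/D². Solving for V: V = ΔP·D²/(32μL) = 1234·(0.01024)²/(32·0.001·27.94) = 0.1447 m/s.
Check: Re = ρVD/μ = 792.1·0.1447·0.01024/0.001 = 1174 < 2300, so the laminar assumption holds.
Q = V·A = 0.1447·(π/4·0.01024²) = 1.192e-05 m³/s = 0.04291 m³/h.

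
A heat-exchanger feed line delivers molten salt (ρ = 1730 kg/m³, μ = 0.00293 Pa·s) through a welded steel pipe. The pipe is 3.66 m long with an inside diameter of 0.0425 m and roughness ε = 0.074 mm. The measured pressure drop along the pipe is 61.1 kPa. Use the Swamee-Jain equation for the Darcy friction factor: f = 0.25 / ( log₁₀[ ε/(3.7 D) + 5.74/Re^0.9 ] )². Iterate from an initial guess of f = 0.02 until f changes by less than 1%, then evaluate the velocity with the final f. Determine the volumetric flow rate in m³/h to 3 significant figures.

Q ≈ 29.8 m³/h

Rearranging Darcy-Weisbach: V = √(2·ΔP·D/(f·L·ρ)). With ε/D = 7.4e-05/0.0425 = 0.00174, iterate starting from f = 0.02:
  f = 0.02 → V = √(2·6.11e+04·0.0425/(0.02·3.66·1730)) = 6.404 m/s; Re = ρVD/μ = 1.607e+05; f → 0.02396
  f = 0.02396 → V = 5.85 m/s; Re = 1.468e+05; f → 0.02407
Converged (Δf/f < 1%). With the final f = 0.02407: V = √(2·6.11e+04·0.0425/(0.02407·3.66·1730)) = 5.837 m/s.
Q = V·A = 5.837·(π/4·0.0425²) = 0.008281 m³/s = 29.8 m³/h.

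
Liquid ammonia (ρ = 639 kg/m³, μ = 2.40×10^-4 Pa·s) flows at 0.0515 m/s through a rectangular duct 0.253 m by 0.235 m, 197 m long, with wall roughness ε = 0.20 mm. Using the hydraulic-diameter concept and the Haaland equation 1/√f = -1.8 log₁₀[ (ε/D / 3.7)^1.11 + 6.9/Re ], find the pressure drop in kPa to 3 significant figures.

ΔP ≈ 0.0170 kPa

Hydraulic diameter D_h = 4A/P = 4·(0.253·0.235)/(2·(0.253+0.235)) = 0.2378/0.976 = 0.2437 m.
Re = ρVD_h/μ = 639·0.0515·0.2437/0.00024 = 3.341e+04.
ε/D_h = 0.0002/0.2437 = 0.000821; Haaland gives 1/√f = -1.8 log₁₀[8.79e-05+0.000207] = 6.356, so f = 0.02475.
ΔP = f(L/D_h)(ρV²/2) = 0.02475·197/0.2437·0.8474 = 16.96 Pa.
ΔP = 0.0170 kPa.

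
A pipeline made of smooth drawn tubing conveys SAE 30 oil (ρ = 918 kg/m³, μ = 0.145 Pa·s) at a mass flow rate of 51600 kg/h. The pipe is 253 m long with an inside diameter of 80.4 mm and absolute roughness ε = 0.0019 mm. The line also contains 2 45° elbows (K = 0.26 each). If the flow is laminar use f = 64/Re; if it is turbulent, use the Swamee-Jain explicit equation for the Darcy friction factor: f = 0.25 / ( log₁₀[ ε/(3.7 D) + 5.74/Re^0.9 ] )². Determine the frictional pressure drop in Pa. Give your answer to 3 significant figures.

ΔP ≈ 561000 Pa

ṁ = 51600 kg/h = 51600/3600 = 14.33 kg/s.
A = πD²/4 = π(0.0804)²/4 = 0.005077 m²; mean velocity V = ṁ/(ρA) = 14.33/(918 · 0.005077) = 3.075 m/s.
Reynolds number Re = ρVD/μ = 918 · 3.075 · 0.0804 / 0.145 = 1565.
Re < 2300 → laminar flow, so f = 64/Re = 64/1565 = 0.04088 (the turbulent correlation is not needed).
Total minor-loss coefficient ΣK = 2·0.26 = 0.52.
ΔP = [f·L/D + ΣK]·(ρV²/2) = [0.04088·253/0.0804 + 0.52]·(918·3.075²/2) = [128.7 + 0.52]·4341 = 5.608e+05 Pa.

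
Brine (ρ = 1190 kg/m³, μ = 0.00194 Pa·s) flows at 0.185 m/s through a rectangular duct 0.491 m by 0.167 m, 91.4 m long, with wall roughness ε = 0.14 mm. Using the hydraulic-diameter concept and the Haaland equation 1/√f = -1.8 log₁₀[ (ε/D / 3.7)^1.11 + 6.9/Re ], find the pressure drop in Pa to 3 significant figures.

Hydraulic diameter D_h = 4A/P = 4·(0.491·0.167)/(2·(0.491+0.167)) = 0.328/1.316 = 0.2492 m.
Re = ρVD_h/μ = 1190·0.185·0.2492/0.00194 = 2.828e+04.
ε/D_h = 0.00014/0.2492 = 0.000562; Haaland gives 1/√f = -1.8 log₁₀[5.77e-05+0.000244] = 6.337, so f = 0.0249.
ΔP = f(L/D_h)(ρV²/2) = 0.0249·91.4/0.2492·20.36 = 186 Pa.

ΔP ≈ 186 Pa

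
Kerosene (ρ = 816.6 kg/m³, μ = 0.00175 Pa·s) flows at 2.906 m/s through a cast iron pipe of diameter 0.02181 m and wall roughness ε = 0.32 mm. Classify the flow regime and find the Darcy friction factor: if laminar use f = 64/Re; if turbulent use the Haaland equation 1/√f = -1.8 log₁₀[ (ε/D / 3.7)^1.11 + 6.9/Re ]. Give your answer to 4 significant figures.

Re = ρVD/μ = 816.6·2.906·0.02181/0.00175 = 2.957e+04.
Re > 4000 → turbulent. ε/D = 0.00032/0.02181 = 0.0147; Haaland: 1/√f = -1.8 log₁₀[0.00216 + 0.000233] = 4.718, so f = 0.04492.

f ≈ 0.04492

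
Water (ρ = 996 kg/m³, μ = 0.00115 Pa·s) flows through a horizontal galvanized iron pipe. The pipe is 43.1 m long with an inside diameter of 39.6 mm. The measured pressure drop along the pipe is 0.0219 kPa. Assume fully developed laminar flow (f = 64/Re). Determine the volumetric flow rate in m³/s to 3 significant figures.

For laminar flow, f = 64/Re with Re = ρVD/μ, so Darcy-Weisbach reduces to ΔP = 32μLV/D². Solving for V: V = ΔP·D²/(32μL) = 21.9·(0.0396)²/(32·0.00115·43.1) = 0.02165 m/s.
Check: Re = ρVD/μ = 996·0.02165·0.0396/0.00115 = 742.6 < 2300, so the laminar assumption holds.
Q = V·A = 0.02165·(π/4·0.0396²) = 2.667e-05 m³/s = 2.67×10^-5 m³/s.

Q ≈ 2.67×10^-5 m³/s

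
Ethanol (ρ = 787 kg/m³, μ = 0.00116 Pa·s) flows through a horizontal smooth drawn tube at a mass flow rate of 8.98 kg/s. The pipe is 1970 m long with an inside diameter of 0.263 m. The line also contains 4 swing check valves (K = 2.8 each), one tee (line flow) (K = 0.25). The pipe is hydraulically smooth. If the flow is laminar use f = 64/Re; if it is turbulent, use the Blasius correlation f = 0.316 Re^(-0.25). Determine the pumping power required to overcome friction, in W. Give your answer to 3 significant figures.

P ≈ 36.0 W

A = πD²/4 = π(0.263)²/4 = 0.05433 m²; mean velocity V = ṁ/(ρA) = 8.98/(787 · 0.05433) = 0.21 m/s.
Reynolds number Re = ρVD/μ = 787 · 0.21 · 0.263 / 0.00116 = 3.748e+04.
Re > 4000 → turbulent. Smooth-pipe (Blasius): f = 0.316 Re^(-0.25) = 0.316/(3.748e+04)^0.25 = 0.02271.
Total minor-loss coefficient ΣK = 4·2.8 + 1·0.25 = 11.4.
ΔP = [f·L/D + ΣK]·(ρV²/2) = [0.02271·1970/0.263 + 11.4]·(787·0.21²/2) = [170.1 + 11.4]·17.36 = 3152 Pa.
Q = ṁ/ρ = 8.98/787 = 0.01141 m³/s.
Pumping power P = QΔP = 0.01141·3152 = 35.97 W = 36.0 W.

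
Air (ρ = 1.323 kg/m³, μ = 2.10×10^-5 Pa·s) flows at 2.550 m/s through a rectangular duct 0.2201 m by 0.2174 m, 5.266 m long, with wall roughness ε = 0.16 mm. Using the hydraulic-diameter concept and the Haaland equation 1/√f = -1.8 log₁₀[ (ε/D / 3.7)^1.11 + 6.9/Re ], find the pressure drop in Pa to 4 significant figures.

ΔP ≈ 2.518 Pa

Hydraulic diameter D_h = 4A/P = 4·(0.2201·0.2174)/(2·(0.2201+0.2174)) = 0.1914/0.875 = 0.2187 m.
Re = ρVD_h/μ = 1.323·2.55·0.2187/2.1e-05 = 3.514e+04.
ε/D_h = 0.00016/0.2187 = 0.000731; Haaland gives 1/√f = -1.8 log₁₀[7.74e-05+0.000196] = 6.413, so f = 0.02432.
ΔP = f(L/D_h)(ρV²/2) = 0.02432·5.266/0.2187·4.301 = 2.518 Pa.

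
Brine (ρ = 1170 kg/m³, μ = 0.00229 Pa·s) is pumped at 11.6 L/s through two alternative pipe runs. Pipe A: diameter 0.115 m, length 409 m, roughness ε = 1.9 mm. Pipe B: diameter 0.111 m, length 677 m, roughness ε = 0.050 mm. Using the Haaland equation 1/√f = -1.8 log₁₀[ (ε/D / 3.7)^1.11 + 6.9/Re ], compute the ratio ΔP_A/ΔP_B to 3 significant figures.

Pipe A: V = Q/A = 0.0116/0.01039 = 1.117 m/s; Re = 6.562e+04; ε/D = 0.0165; Haaland → f = 0.04599; ΔP_A = f(L/D)(ρV²/2) = 1.193e+05 Pa.
Pipe B: V = Q/A = 0.0116/0.009677 = 1.199 m/s; Re = 6.798e+04; ε/D = 0.00045; Haaland → f = 0.021; ΔP_B = f(L/D)(ρV²/2) = 1.077e+05 Pa.
ΔP_A/ΔP_B = 1.193e+05/1.077e+05 = 1.11.

ΔP_A/ΔP_B ≈ 1.11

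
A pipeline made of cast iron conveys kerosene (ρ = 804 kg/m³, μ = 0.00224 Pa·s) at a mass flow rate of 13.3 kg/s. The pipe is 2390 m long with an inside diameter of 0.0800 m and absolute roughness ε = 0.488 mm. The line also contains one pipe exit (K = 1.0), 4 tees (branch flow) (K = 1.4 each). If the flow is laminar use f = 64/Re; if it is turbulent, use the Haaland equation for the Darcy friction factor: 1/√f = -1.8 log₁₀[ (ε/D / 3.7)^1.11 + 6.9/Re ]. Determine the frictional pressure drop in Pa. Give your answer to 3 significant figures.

A = πD²/4 = π(0.08)²/4 = 0.005027 m²; mean velocity V = ṁ/(ρA) = 13.3/(804 · 0.005027) = 3.291 m/s.
Reynolds number Re = ρVD/μ = 804 · 3.291 · 0.08 / 0.00224 = 9.45e+04.
Re > 4000 → turbulent. Relative roughness ε/D = 0.000488/0.08 = 0.0061. Haaland: 1/√f = -1.8 log₁₀[(0.0061/3.7)^1.11 + 6.9/9.45e+04] = -1.8 log₁₀[0.000815 + 7.3e-05] = 5.493, so f = 0.03314.
Total minor-loss coefficient ΣK = 1·1 + 4·1.4 = 6.6.
ΔP = [f·L/D + ΣK]·(ρV²/2) = [0.03314·2390/0.08 + 6.6]·(804·3.291²/2) = [990.1 + 6.6]·4354 = 4.339e+06 Pa.

ΔP ≈ 4.34×10^6 Pa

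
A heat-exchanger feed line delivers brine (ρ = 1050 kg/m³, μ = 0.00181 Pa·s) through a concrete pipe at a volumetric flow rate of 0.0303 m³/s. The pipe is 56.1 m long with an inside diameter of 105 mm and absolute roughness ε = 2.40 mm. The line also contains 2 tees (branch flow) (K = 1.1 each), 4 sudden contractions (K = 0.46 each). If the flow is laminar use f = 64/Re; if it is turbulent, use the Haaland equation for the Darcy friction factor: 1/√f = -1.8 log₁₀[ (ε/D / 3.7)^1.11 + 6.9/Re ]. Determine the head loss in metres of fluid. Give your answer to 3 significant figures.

Cross-sectional area A = πD²/4 = π(0.105)²/4 = 0.008659 m²; mean velocity V = Q/A = 0.0303/0.008659 = 3.499 m/s.
Reynolds number Re = ρVD/μ = 1050 · 3.499 · 0.105 / 0.00181 = 2.131e+05.
Re > 4000 → turbulent. Relative roughness ε/D = 0.0024/0.105 = 0.0229. Haaland: 1/√f = -1.8 log₁₀[(0.0229/3.7)^1.11 + 6.9/2.131e+05] = -1.8 log₁₀[0.00353 + 3.24e-05] = 4.407, so f = 0.05149.
Total minor-loss coefficient ΣK = 2·1.1 + 4·0.46 = 4.04.
ΔP = [f·L/D + ΣK]·(ρV²/2) = [0.05149·56.1/0.105 + 4.04]·(1050·3.499²/2) = [27.51 + 4.04]·6428 = 2.028e+05 Pa.
Head loss h_f = ΔP/(ρg) = 2.028e+05/(1050·9.81) = 19.7 m.

h_f ≈ 19.7 m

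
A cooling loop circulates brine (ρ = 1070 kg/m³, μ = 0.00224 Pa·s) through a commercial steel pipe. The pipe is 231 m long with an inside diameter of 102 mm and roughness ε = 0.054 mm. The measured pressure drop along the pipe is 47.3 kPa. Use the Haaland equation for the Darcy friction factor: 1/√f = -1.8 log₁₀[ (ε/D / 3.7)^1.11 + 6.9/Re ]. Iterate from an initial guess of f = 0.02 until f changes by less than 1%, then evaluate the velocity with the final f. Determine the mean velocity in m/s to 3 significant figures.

V ≈ 1.35 m/s

Rearranging Darcy-Weisbach: V = √(2·ΔP·D/(f·L·ρ)). With ε/D = 5.4e-05/0.102 = 0.000529, iterate starting from f = 0.02:
  f = 0.02 → V = √(2·4.73e+04·0.102/(0.02·231·1070)) = 1.397 m/s; Re = ρVD/μ = 6.807e+04; f → 0.02128
  f = 0.02128 → V = 1.355 m/s; Re = 6.6e+04; f → 0.02138
Converged (Δf/f < 1%). With the final f = 0.02138: V = √(2·4.73e+04·0.102/(0.02138·231·1070)) = 1.351 m/s.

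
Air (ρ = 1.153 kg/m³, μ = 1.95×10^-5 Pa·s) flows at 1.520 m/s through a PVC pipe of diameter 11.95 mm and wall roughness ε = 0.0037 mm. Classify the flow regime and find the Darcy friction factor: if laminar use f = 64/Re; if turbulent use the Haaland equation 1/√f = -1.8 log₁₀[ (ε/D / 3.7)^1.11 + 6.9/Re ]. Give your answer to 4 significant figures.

f ≈ 0.05959

Re = ρVD/μ = 1.153·1.52·0.01195/1.95e-05 = 1074.
Re < 2300 → laminar, so f = 64/Re = 0.05959 (roughness is irrelevant in laminar flow).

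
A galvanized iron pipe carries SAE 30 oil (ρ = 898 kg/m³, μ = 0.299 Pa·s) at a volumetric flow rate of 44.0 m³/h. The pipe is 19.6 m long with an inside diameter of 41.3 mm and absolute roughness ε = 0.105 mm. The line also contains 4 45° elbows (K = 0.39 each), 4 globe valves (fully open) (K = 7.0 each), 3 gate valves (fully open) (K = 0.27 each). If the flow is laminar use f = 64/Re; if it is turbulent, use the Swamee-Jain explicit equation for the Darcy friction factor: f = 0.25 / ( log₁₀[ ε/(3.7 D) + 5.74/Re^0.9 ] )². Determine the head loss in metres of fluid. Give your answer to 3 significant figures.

h_f ≈ 243 m

Q = 44.0 m³/h = 44.0/3600 = 0.01222 m³/s.
Cross-sectional area A = πD²/4 = π(0.0413)²/4 = 0.00134 m²; mean velocity V = Q/A = 0.01222/0.00134 = 9.123 m/s.
Reynolds number Re = ρVD/μ = 898 · 9.123 · 0.0413 / 0.299 = 1132.
Re < 2300 → laminar flow, so f = 64/Re = 64/1132 = 0.05655 (the turbulent correlation is not needed).
Total minor-loss coefficient ΣK = 4·0.39 + 4·7 + 3·0.27 = 30.4.
ΔP = [f·L/D + ΣK]·(ρV²/2) = [0.05655·19.6/0.0413 + 30.4]·(898·9.123²/2) = [26.84 + 30.4]·3.737e+04 = 2.138e+06 Pa.
Head loss h_f = ΔP/(ρg) = 2.138e+06/(898·9.81) = 243 m.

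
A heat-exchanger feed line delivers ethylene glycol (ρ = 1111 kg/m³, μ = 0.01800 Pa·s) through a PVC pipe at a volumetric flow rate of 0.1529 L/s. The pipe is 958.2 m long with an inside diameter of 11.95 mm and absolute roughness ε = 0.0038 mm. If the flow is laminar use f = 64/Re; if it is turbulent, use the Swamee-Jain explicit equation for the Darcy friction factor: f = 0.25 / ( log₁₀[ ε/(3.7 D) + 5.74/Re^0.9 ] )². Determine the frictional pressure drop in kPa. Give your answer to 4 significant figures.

Q = 0.1529 L/s = 0.1529/1000 = 0.0001529 m³/s.
Cross-sectional area A = πD²/4 = π(0.01195)²/4 = 0.0001122 m²; mean velocity V = Q/A = 0.0001529/0.0001122 = 1.363 m/s.
Reynolds number Re = ρVD/μ = 1111 · 1.363 · 0.01195 / 0.018 = 1006.
Re < 2300 → laminar flow, so f = 64/Re = 64/1006 = 0.06365 (the turbulent correlation is not needed).
Darcy-Weisbach: ΔP = f(L/D)(ρV²/2) = 0.06365·(958.2/0.01195)·(1111·1.363²/2) = 0.06365·8.018e+04·1032 = 5.269e+06 Pa.
ΔP = 5.269e+06 Pa = 5269 kPa.

ΔP ≈ 5269 kPa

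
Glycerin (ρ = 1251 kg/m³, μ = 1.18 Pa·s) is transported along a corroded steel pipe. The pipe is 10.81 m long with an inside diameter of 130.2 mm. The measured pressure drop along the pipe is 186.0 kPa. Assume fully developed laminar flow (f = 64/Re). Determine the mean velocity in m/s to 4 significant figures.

For laminar flow, f = 64/Re with Re = ρVD/μ, so Darcy-Weisbach reduces to ΔP = 32μLV/D². Solving for V: V = ΔP·D²/(32μL) = 1.86e+05·(0.1302)²/(32·1.18·10.81) = 7.725 m/s.
Check: Re = ρVD/μ = 1251·7.725·0.1302/1.18 = 1066 < 2300, so the laminar assumption holds.

V ≈ 7.725 m/s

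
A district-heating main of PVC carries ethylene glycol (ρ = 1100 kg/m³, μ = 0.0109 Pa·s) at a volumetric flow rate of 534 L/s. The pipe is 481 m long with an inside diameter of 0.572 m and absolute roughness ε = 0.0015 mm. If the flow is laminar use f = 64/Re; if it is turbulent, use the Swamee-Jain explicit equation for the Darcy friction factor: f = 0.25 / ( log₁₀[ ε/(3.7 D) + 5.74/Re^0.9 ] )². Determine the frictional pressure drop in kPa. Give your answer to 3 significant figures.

ΔP ≈ 34.4 kPa

Q = 534 L/s = 534/1000 = 0.534 m³/s.
Cross-sectional area A = πD²/4 = π(0.572)²/4 = 0.257 m²; mean velocity V = Q/A = 0.534/0.257 = 2.078 m/s.
Reynolds number Re = ρVD/μ = 1100 · 2.078 · 0.572 / 0.0109 = 1.2e+05.
Re > 4000 → turbulent. Relative roughness ε/D = 1.5e-06/0.572 = 2.62e-06. Swamee-Jain: f = 0.25/(log₁₀[2.62e-06/3.7 + 5.74/1.2e+05^0.9])² = 0.25/(log₁₀[7.09e-07 + 0.000154])² = 0.25/(-3.81)² = 0.01722.
Darcy-Weisbach: ΔP = f(L/D)(ρV²/2) = 0.01722·(481/0.572)·(1100·2.078²/2) = 0.01722·840.9·2375 = 3.439e+04 Pa.
ΔP = 3.439e+04 Pa = 34.4 kPa.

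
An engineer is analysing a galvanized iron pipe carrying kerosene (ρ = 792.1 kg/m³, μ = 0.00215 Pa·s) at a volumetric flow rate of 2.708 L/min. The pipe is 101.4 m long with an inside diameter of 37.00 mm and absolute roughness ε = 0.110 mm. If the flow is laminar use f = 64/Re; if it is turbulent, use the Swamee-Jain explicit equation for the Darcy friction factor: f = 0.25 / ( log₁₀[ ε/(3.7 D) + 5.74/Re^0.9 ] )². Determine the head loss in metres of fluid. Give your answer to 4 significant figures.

h_f ≈ 0.02753 m

Q = 2.708 L/min = 2.708/60000 = 4.513e-05 m³/s.
Cross-sectional area A = πD²/4 = π(0.037)²/4 = 0.001075 m²; mean velocity V = Q/A = 4.513e-05/0.001075 = 0.04198 m/s.
Reynolds number Re = ρVD/μ = 792.1 · 0.04198 · 0.037 / 0.00215 = 572.2.
Re < 2300 → laminar flow, so f = 64/Re = 64/572.2 = 0.1118 (the turbulent correlation is not needed).
Darcy-Weisbach: ΔP = f(L/D)(ρV²/2) = 0.1118·(101.4/0.037)·(792.1·0.04198²/2) = 0.1118·2741·0.6978 = 213.9 Pa.
Head loss h_f = ΔP/(ρg) = 213.9/(792.1·9.81) = 0.02753 m.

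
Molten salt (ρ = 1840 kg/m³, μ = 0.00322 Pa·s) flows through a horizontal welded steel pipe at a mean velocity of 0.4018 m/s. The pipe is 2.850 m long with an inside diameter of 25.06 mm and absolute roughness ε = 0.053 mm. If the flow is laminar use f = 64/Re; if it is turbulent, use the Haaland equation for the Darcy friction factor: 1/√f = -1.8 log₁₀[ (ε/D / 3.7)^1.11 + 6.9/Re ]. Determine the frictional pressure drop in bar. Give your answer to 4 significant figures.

Reynolds number Re = ρVD/μ = 1840 · 0.4018 · 0.02506 / 0.00322 = 5754.
Re > 4000 → turbulent. Relative roughness ε/D = 5.3e-05/0.02506 = 0.00211. Haaland: 1/√f = -1.8 log₁₀[(0.00211/3.7)^1.11 + 6.9/5754] = -1.8 log₁₀[0.000251 + 0.0012] = 5.109, so f = 0.03831.
Darcy-Weisbach: ΔP = f(L/D)(ρV²/2) = 0.03831·(2.85/0.02506)·(1840·0.4018²/2) = 0.03831·113.7·148.5 = 647.1 Pa.
ΔP = 647.1 Pa = 0.006471 bar.

ΔP ≈ 0.006471 bar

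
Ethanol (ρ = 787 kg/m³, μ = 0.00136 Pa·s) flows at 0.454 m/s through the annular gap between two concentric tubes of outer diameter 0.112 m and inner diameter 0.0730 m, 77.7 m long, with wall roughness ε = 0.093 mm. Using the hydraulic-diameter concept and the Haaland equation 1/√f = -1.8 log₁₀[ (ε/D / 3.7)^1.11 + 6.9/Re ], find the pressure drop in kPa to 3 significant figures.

Hydraulic diameter D_h = 4A/P = D_o - D_i = 0.112 - 0.073 = 0.039 m.
Re = ρVD_h/μ = 787·0.454·0.039/0.00136 = 1.025e+04.
ε/D_h = 9.3e-05/0.039 = 0.00238; Haaland gives 1/√f = -1.8 log₁₀[0.000287+0.000673] = 5.431, so f = 0.0339.
ΔP = f(L/D_h)(ρV²/2) = 0.0339·77.7/0.039·81.11 = 5478 Pa.
ΔP = 5.48 kPa.

ΔP ≈ 5.48 kPa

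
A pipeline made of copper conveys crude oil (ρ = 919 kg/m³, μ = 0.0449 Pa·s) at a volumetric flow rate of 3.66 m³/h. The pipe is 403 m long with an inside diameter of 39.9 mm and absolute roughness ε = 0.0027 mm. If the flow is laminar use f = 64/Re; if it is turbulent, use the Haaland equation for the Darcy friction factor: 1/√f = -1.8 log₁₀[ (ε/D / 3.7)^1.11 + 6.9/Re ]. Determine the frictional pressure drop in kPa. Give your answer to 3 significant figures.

Q = 3.66 m³/h = 3.66/3600 = 0.001017 m³/s.
Cross-sectional area A = πD²/4 = π(0.0399)²/4 = 0.00125 m²; mean velocity V = Q/A = 0.001017/0.00125 = 0.8131 m/s.
Reynolds number Re = ρVD/μ = 919 · 0.8131 · 0.0399 / 0.0449 = 664.
Re < 2300 → laminar flow, so f = 64/Re = 64/664 = 0.09638 (the turbulent correlation is not needed).
Darcy-Weisbach: ΔP = f(L/D)(ρV²/2) = 0.09638·(403/0.0399)·(919·0.8131²/2) = 0.09638·1.01e+04·303.8 = 2.957e+05 Pa.
ΔP = 2.957e+05 Pa = 296 kPa.

ΔP ≈ 296 kPa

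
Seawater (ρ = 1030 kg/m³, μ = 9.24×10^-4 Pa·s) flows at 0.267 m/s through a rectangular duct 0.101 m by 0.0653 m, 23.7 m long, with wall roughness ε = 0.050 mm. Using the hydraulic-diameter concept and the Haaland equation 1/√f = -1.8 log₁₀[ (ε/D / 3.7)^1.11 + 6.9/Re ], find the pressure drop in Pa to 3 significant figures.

Hydraulic diameter D_h = 4A/P = 4·(0.101·0.0653)/(2·(0.101+0.0653)) = 0.02638/0.3326 = 0.07932 m.
Re = ρVD_h/μ = 1030·0.267·0.07932/0.000924 = 2.361e+04.
ε/D_h = 5e-05/0.07932 = 0.00063; Haaland gives 1/√f = -1.8 log₁₀[6.56e-05+0.000292] = 6.203, so f = 0.02599.
ΔP = f(L/D_h)(ρV²/2) = 0.02599·23.7/0.07932·36.71 = 285.1 Pa.

ΔP ≈ 285 Pa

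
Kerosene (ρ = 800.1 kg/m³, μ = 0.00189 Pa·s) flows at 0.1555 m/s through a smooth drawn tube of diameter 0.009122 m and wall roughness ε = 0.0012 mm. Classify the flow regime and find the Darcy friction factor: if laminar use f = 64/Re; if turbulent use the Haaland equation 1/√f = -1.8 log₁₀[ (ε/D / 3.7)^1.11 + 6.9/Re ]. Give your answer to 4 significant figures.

Re = ρVD/μ = 800.1·0.1555·0.009122/0.00189 = 600.5.
Re < 2300 → laminar, so f = 64/Re = 0.1066 (roughness is irrelevant in laminar flow).

f ≈ 0.1066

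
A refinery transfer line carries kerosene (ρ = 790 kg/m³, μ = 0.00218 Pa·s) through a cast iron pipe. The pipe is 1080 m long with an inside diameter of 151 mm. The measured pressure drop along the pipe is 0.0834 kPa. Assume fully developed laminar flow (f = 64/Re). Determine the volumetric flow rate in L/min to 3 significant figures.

Q ≈ 27.1 L/min

For laminar flow, f = 64/Re with Re = ρVD/μ, so Darcy-Weisbach reduces to ΔP = 32μLV/D². Solving for V: V = ΔP·D²/(32μL) = 83.4·(0.151)²/(32·0.00218·1080) = 0.02524 m/s.
Check: Re = ρVD/μ = 790·0.02524·0.151/0.00218 = 1381 < 2300, so the laminar assumption holds.
Q = V·A = 0.02524·(π/4·0.151²) = 0.000452 m³/s = 27.1 L/min.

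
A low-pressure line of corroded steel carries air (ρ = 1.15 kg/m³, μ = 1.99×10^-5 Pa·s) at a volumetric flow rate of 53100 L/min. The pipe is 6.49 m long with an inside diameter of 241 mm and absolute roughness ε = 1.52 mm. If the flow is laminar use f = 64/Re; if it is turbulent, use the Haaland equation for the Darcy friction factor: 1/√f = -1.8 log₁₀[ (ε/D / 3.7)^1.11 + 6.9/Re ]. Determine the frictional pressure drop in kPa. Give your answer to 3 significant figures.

ΔP ≈ 0.192 kPa

Q = 53100 L/min = 53100/60000 = 0.885 m³/s.
Cross-sectional area A = πD²/4 = π(0.241)²/4 = 0.04562 m²; mean velocity V = Q/A = 0.885/0.04562 = 19.4 m/s.
Reynolds number Re = ρVD/μ = 1.15 · 19.4 · 0.241 / 1.99e-05 = 2.702e+05.
Re > 4000 → turbulent. Relative roughness ε/D = 0.00152/0.241 = 0.00631. Haaland: 1/√f = -1.8 log₁₀[(0.00631/3.7)^1.11 + 6.9/2.702e+05] = -1.8 log₁₀[0.000845 + 2.55e-05] = 5.508, so f = 0.03296.
Darcy-Weisbach: ΔP = f(L/D)(ρV²/2) = 0.03296·(6.49/0.241)·(1.15·19.4²/2) = 0.03296·26.93·216.4 = 192.1 Pa.
ΔP = 192.1 Pa = 0.192 kPa.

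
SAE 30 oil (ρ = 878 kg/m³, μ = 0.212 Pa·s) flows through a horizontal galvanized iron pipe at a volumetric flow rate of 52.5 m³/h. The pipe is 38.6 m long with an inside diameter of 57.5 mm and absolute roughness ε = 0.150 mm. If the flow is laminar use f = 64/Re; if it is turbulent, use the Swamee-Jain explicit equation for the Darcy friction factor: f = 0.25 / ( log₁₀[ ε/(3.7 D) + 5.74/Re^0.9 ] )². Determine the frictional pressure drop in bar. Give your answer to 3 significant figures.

Q = 52.5 m³/h = 52.5/3600 = 0.01458 m³/s.
Cross-sectional area A = πD²/4 = π(0.0575)²/4 = 0.002597 m²; mean velocity V = Q/A = 0.01458/0.002597 = 5.616 m/s.
Reynolds number Re = ρVD/μ = 878 · 5.616 · 0.0575 / 0.212 = 1337.
Re < 2300 → laminar flow, so f = 64/Re = 64/1337 = 0.04785 (the turbulent correlation is not needed).
Darcy-Weisbach: ΔP = f(L/D)(ρV²/2) = 0.04785·(38.6/0.0575)·(878·5.616²/2) = 0.04785·671.3·1.385e+04 = 4.448e+05 Pa.
ΔP = 4.448e+05 Pa = 4.45 bar.

ΔP ≈ 4.45 bar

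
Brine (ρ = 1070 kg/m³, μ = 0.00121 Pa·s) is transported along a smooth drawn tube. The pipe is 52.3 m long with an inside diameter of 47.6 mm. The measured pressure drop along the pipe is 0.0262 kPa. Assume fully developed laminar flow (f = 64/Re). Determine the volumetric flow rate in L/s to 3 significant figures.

Q ≈ 0.0522 L/s

For laminar flow, f = 64/Re with Re = ρVD/μ, so Darcy-Weisbach reduces to ΔP = 32μLV/D². Solving for V: V = ΔP·D²/(32μL) = 26.2·(0.0476)²/(32·0.00121·52.3) = 0.02931 m/s.
Check: Re = ρVD/μ = 1070·0.02931·0.0476/0.00121 = 1234 < 2300, so the laminar assumption holds.
Q = V·A = 0.02931·(π/4·0.0476²) = 5.217e-05 m³/s = 0.0522 L/s.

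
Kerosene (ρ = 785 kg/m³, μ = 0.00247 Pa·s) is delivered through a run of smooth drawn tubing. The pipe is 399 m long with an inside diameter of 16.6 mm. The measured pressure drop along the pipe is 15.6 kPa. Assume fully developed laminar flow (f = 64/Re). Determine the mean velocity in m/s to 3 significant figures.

V ≈ 0.136 m/s

For laminar flow, f = 64/Re with Re = ρVD/μ, so Darcy-Weisbach reduces to ΔP = 32μLV/D². Solving for V: V = ΔP·D²/(32μL) = 1.56e+04·(0.0166)²/(32·0.00247·399) = 0.1363 m/s.
Check: Re = ρVD/μ = 785·0.1363·0.0166/0.00247 = 719.1 < 2300, so the laminar assumption holds.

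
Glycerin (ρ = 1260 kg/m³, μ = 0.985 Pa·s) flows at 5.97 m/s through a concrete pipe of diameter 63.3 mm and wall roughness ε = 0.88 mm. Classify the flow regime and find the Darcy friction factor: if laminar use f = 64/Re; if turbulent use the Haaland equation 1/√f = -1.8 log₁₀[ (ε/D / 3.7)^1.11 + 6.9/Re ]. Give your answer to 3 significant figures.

f ≈ 0.132

Re = ρVD/μ = 1260·5.97·0.0633/0.985 = 483.4.
Re < 2300 → laminar, so f = 64/Re = 0.1324 (roughness is irrelevant in laminar flow).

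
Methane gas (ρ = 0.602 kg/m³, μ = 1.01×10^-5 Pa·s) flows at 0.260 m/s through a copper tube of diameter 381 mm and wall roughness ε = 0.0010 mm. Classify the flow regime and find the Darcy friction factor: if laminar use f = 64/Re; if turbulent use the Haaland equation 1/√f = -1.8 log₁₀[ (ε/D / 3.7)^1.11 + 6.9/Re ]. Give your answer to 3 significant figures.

f ≈ 0.0359

Re = ρVD/μ = 0.602·0.26·0.381/1.01e-05 = 5904.
Re > 4000 → turbulent. ε/D = 1e-06/0.381 = 2.62e-06; Haaland: 1/√f = -1.8 log₁₀[1.49e-07 + 0.00117] = 5.278, so f = 0.0359.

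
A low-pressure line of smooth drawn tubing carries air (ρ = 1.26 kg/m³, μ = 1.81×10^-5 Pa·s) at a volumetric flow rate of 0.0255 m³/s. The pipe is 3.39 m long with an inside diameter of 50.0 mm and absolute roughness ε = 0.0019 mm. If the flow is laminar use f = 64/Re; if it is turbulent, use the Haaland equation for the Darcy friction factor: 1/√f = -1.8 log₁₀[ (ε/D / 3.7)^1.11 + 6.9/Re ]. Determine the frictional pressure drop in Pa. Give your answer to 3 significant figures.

ΔP ≈ 153 Pa

Cross-sectional area A = πD²/4 = π(0.05)²/4 = 0.001963 m²; mean velocity V = Q/A = 0.0255/0.001963 = 12.99 m/s.
Reynolds number Re = ρVD/μ = 1.26 · 12.99 · 0.05 / 1.81e-05 = 4.52e+04.
Re > 4000 → turbulent. Relative roughness ε/D = 1.9e-06/0.05 = 3.8e-05. Haaland: 1/√f = -1.8 log₁₀[(3.8e-05/3.7)^1.11 + 6.9/4.52e+04] = -1.8 log₁₀[2.9e-06 + 0.000153] = 6.855, so f = 0.02128.
Darcy-Weisbach: ΔP = f(L/D)(ρV²/2) = 0.02128·(3.39/0.05)·(1.26·12.99²/2) = 0.02128·67.8·106.3 = 153.3 Pa.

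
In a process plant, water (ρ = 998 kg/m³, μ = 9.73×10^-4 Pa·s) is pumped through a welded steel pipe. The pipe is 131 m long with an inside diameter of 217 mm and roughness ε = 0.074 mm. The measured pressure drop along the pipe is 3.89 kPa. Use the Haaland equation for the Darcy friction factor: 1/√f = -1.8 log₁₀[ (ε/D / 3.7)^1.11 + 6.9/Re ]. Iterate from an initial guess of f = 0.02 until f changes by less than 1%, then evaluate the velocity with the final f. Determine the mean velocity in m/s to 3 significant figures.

Rearranging Darcy-Weisbach: V = √(2·ΔP·D/(f·L·ρ)). With ε/D = 7.4e-05/0.217 = 0.000341, iterate starting from f = 0.02:
  f = 0.02 → V = √(2·3890·0.217/(0.02·131·998)) = 0.8035 m/s; Re = ρVD/μ = 1.788e+05; f → 0.01797
  f = 0.01797 → V = 0.8477 m/s; Re = 1.887e+05; f → 0.01786
Converged (Δf/f < 1%). With the final f = 0.01786: V = √(2·3890·0.217/(0.01786·131·998)) = 0.8502 m/s.

V ≈ 0.850 m/s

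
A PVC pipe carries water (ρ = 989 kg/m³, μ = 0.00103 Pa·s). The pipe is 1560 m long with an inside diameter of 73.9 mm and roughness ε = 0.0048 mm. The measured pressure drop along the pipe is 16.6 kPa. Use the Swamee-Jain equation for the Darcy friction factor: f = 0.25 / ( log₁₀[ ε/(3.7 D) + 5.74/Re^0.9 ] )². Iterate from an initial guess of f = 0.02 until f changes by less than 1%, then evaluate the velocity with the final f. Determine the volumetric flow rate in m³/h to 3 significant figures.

Q ≈ 3.75 m³/h

Rearranging Darcy-Weisbach: V = √(2·ΔP·D/(f·L·ρ)). With ε/D = 4.8e-06/0.0739 = 6.5e-05, iterate starting from f = 0.02:
  f = 0.02 → V = √(2·1.66e+04·0.0739/(0.02·1560·989)) = 0.282 m/s; Re = ρVD/μ = 2.001e+04; f → 0.02597
  f = 0.02597 → V = 0.2474 m/s; Re = 1.756e+04; f → 0.02683
  f = 0.02683 → V = 0.2434 m/s; Re = 1.727e+04; f → 0.02694
Converged (Δf/f < 1%). With the final f = 0.02694: V = √(2·1.66e+04·0.0739/(0.02694·1560·989)) = 0.243 m/s.
Q = V·A = 0.243·(π/4·0.0739²) = 0.001042 m³/s = 3.75 m³/h.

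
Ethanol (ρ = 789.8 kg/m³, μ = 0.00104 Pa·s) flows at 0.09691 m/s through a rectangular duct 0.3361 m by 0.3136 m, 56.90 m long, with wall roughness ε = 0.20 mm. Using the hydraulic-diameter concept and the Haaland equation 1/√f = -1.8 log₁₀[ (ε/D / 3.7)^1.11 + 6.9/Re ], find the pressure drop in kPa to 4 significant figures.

Hydraulic diameter D_h = 4A/P = 4·(0.3361·0.3136)/(2·(0.3361+0.3136)) = 0.4216/1.299 = 0.3245 m.
Re = ρVD_h/μ = 789.8·0.09691·0.3245/0.00104 = 2.388e+04.
ε/D_h = 0.0002/0.3245 = 0.000616; Haaland gives 1/√f = -1.8 log₁₀[6.4e-05+0.000289] = 6.214, so f = 0.0259.
ΔP = f(L/D_h)(ρV²/2) = 0.0259·56.9/0.3245·3.709 = 16.84 Pa.
ΔP = 0.01684 kPa.

ΔP ≈ 0.01684 kPa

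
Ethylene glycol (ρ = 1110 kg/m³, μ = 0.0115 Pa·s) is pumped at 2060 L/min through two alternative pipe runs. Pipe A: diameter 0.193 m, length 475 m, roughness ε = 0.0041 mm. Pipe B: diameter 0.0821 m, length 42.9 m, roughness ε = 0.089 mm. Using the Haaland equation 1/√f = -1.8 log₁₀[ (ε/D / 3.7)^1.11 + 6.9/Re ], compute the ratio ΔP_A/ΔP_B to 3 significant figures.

ΔP_A/ΔP_B ≈ 0.163

Pipe A: V = Q/A = 0.03433/0.02926 = 1.174 m/s; Re = 2.186e+04; ε/D = 2.12e-05; Haaland → f = 0.02521; ΔP_A = f(L/D)(ρV²/2) = 4.743e+04 Pa.
Pipe B: V = Q/A = 0.03433/0.005294 = 6.485 m/s; Re = 5.139e+04; ε/D = 0.00108; Haaland → f = 0.02388; ΔP_B = f(L/D)(ρV²/2) = 2.913e+05 Pa.
ΔP_A/ΔP_B = 4.743e+04/2.913e+05 = 0.163.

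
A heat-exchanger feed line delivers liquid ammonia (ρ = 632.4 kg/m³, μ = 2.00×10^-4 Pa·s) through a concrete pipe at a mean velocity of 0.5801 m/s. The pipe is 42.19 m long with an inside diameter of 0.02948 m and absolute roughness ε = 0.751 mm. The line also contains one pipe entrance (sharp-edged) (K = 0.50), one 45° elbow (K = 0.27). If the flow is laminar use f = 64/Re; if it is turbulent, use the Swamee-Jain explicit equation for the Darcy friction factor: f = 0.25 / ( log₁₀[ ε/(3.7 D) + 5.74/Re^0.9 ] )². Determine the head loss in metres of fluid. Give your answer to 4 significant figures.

h_f ≈ 1.350 m

Reynolds number Re = ρVD/μ = 632.4 · 0.5801 · 0.02948 / 0.0002 = 5.407e+04.
Re > 4000 → turbulent. Relative roughness ε/D = 0.000751/0.02948 = 0.0255. Swamee-Jain: f = 0.25/(log₁₀[0.0255/3.7 + 5.74/5.407e+04^0.9])² = 0.25/(log₁₀[0.00689 + 0.000316])² = 0.25/(-2.143)² = 0.05446.
Total minor-loss coefficient ΣK = 1·0.5 + 1·0.27 = 0.77.
ΔP = [f·L/D + ΣK]·(ρV²/2) = [0.05446·42.19/0.02948 + 0.77]·(632.4·0.5801²/2) = [77.93 + 0.77]·106.4 = 8375 Pa.
Head loss h_f = ΔP/(ρg) = 8375/(632.4·9.81) = 1.350 m.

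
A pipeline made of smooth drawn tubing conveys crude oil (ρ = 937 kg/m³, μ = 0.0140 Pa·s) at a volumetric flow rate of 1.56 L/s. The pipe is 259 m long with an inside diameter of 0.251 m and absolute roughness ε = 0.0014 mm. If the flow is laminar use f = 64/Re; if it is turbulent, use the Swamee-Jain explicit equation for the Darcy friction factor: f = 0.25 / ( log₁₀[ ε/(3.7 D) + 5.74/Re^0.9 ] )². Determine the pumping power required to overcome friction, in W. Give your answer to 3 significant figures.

Q = 1.56 L/s = 1.56/1000 = 0.00156 m³/s.
Cross-sectional area A = πD²/4 = π(0.251)²/4 = 0.04948 m²; mean velocity V = Q/A = 0.00156/0.04948 = 0.03153 m/s.
Reynolds number Re = ρVD/μ = 937 · 0.03153 · 0.251 / 0.014 = 529.6.
Re < 2300 → laminar flow, so f = 64/Re = 64/529.6 = 0.1208 (the turbulent correlation is not needed).
Darcy-Weisbach: ΔP = f(L/D)(ρV²/2) = 0.1208·(259/0.251)·(937·0.03153²/2) = 0.1208·1032·0.4657 = 58.07 Pa.
Pumping power P = QΔP = 0.00156·58.07 = 0.09058 W = 0.0906 W.

P ≈ 0.0906 W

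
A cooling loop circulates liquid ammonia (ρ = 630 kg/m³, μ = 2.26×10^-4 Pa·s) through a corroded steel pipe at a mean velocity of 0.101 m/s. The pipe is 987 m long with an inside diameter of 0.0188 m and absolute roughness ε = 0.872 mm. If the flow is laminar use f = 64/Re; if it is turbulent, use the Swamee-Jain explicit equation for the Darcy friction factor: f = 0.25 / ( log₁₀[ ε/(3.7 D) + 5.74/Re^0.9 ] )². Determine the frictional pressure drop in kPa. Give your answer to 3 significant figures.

ΔP ≈ 12.7 kPa

Reynolds number Re = ρVD/μ = 630 · 0.101 · 0.0188 / 0.000226 = 5293.
Re > 4000 → turbulent. Relative roughness ε/D = 0.000872/0.0188 = 0.0464. Swamee-Jain: f = 0.25/(log₁₀[0.0464/3.7 + 5.74/5293^0.9])² = 0.25/(log₁₀[0.0125 + 0.00256])² = 0.25/(-1.821)² = 0.07537.
Darcy-Weisbach: ΔP = f(L/D)(ρV²/2) = 0.07537·(987/0.0188)·(630·0.101²/2) = 0.07537·5.25e+04·3.213 = 1.271e+04 Pa.
ΔP = 1.271e+04 Pa = 12.7 kPa.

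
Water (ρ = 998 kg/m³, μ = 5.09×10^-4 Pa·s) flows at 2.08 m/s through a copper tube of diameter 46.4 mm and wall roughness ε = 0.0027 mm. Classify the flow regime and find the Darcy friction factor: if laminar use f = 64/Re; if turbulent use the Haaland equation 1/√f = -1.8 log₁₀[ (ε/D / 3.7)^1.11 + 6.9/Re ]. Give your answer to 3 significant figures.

Re = ρVD/μ = 998·2.08·0.0464/0.000509 = 1.892e+05.
Re > 4000 → turbulent. ε/D = 2.7e-06/0.0464 = 5.82e-05; Haaland: 1/√f = -1.8 log₁₀[4.66e-06 + 3.65e-05] = 7.895, so f = 0.01604.

f ≈ 0.0160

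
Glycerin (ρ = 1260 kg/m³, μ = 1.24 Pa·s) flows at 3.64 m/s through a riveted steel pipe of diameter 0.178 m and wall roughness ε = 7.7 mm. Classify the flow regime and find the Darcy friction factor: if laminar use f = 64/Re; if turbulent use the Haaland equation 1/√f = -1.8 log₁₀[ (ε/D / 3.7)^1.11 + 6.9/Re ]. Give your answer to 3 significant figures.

f ≈ 0.0972

Re = ρVD/μ = 1260·3.64·0.178/1.24 = 658.4.
Re < 2300 → laminar, so f = 64/Re = 0.09721 (roughness is irrelevant in laminar flow).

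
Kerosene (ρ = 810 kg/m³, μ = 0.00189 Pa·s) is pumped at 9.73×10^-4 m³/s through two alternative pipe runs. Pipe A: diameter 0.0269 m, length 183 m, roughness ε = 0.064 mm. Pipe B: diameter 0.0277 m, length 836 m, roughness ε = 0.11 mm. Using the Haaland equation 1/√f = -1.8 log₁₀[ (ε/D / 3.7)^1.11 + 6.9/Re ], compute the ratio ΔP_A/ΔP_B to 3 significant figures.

ΔP_A/ΔP_B ≈ 0.233

Pipe A: V = Q/A = 0.000973/0.0005683 = 1.712 m/s; Re = 1.974e+04; ε/D = 0.00238; Haaland → f = 0.03021; ΔP_A = f(L/D)(ρV²/2) = 2.44e+05 Pa.
Pipe B: V = Q/A = 0.000973/0.0006026 = 1.615 m/s; Re = 1.917e+04; ε/D = 0.00397; Haaland → f = 0.03291; ΔP_B = f(L/D)(ρV²/2) = 1.049e+06 Pa.
ΔP_A/ΔP_B = 2.44e+05/1.049e+06 = 0.233.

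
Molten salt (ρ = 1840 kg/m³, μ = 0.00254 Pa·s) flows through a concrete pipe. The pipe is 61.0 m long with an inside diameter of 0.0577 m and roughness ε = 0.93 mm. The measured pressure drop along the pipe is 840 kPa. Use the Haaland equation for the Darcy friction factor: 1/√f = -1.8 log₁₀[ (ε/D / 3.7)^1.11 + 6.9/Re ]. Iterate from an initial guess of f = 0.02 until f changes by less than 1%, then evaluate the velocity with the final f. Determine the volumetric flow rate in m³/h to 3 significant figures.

Rearranging Darcy-Weisbach: V = √(2·ΔP·D/(f·L·ρ)). With ε/D = 0.00093/0.0577 = 0.0161, iterate starting from f = 0.02:
  f = 0.02 → V = √(2·8.4e+05·0.0577/(0.02·61·1840)) = 6.571 m/s; Re = ρVD/μ = 2.747e+05; f → 0.0451
  f = 0.0451 → V = 4.376 m/s; Re = 1.829e+05; f → 0.04518
Converged (Δf/f < 1%). With the final f = 0.04518: V = √(2·8.4e+05·0.0577/(0.04518·61·1840)) = 4.372 m/s.
Q = V·A = 4.372·(π/4·0.0577²) = 0.01143 m³/s = 41.2 m³/h.

Q ≈ 41.2 m³/h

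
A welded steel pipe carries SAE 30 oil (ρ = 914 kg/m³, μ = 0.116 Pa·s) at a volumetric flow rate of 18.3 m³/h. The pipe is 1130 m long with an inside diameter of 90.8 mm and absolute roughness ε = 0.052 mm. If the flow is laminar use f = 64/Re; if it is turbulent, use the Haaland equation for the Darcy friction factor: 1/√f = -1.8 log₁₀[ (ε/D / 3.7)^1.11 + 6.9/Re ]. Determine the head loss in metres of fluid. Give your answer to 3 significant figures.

Q = 18.3 m³/h = 18.3/3600 = 0.005083 m³/s.
Cross-sectional area A = πD²/4 = π(0.0908)²/4 = 0.006475 m²; mean velocity V = Q/A = 0.005083/0.006475 = 0.785 m/s.
Reynolds number Re = ρVD/μ = 914 · 0.785 · 0.0908 / 0.116 = 561.6.
Re < 2300 → laminar flow, so f = 64/Re = 64/561.6 = 0.114 (the turbulent correlation is not needed).
Darcy-Weisbach: ΔP = f(L/D)(ρV²/2) = 0.114·(1130/0.0908)·(914·0.785²/2) = 0.114·1.244e+04·281.6 = 3.994e+05 Pa.
Head loss h_f = ΔP/(ρg) = 3.994e+05/(914·9.81) = 44.5 m.

h_f ≈ 44.5 m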